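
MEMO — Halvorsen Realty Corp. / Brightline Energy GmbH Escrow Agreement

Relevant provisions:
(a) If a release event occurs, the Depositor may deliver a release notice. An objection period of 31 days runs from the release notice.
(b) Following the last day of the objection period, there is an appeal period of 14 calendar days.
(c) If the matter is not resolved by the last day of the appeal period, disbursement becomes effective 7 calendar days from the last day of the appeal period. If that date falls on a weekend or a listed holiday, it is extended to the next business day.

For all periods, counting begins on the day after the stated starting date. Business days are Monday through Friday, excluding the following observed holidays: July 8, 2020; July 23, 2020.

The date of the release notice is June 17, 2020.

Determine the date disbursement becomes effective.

August 10, 2020

The last day of the objection period: June 17, 2020 + 31 days = July 18, 2020.
Adding 14 calendar days to July 18, 2020 gives August 1, 2020, which is the last day of the appeal period.
The date disbursement becomes effective: 7 calendar days after August 1, 2020 is August 8, 2020. That falls on a Saturday, so it rolls to the next business day, Monday, August 10, 2020.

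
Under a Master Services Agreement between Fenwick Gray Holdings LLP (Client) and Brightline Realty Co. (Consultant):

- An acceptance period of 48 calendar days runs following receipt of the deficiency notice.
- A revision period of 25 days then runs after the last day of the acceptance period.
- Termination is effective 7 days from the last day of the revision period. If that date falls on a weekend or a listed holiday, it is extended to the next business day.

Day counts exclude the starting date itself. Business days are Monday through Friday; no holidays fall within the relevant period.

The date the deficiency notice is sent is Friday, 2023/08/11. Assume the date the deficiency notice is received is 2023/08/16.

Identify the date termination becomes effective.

The last day of the acceptance period: 2023/08/16 + 48 days = 2023/10/03.
Adding 25 calendar days to 2023/10/03 gives 2023/10/28, which is the last day of the revision period.
Adding 7 calendar days to 2023/10/28 gives 2023/11/04, which is the date termination becomes effective. That falls on a Saturday, so it rolls to the next business day, Monday, 2023/11/06.

2023/11/06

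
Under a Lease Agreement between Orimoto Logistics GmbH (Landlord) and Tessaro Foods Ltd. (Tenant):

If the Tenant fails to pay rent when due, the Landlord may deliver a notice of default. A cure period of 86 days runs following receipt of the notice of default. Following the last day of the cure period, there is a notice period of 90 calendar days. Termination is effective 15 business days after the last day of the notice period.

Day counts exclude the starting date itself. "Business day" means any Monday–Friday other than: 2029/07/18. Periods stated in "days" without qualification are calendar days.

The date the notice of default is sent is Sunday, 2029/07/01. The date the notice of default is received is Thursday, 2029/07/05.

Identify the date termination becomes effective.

2030/01/18

Adding 86 calendar days to 2029/07/05 gives 2029/09/29, which is the last day of the cure period.
The last day of the notice period: 90 calendar days after 2029/09/29 is 2029/12/28.
The date termination becomes effective: counting 15 business days from Friday, 2029/12/28 (Dec 31, Jan 1, Jan 2, Jan 3, …, Jan 16, Jan 17, Jan 18, skipping weekends) reaches Friday, 2030/01/18.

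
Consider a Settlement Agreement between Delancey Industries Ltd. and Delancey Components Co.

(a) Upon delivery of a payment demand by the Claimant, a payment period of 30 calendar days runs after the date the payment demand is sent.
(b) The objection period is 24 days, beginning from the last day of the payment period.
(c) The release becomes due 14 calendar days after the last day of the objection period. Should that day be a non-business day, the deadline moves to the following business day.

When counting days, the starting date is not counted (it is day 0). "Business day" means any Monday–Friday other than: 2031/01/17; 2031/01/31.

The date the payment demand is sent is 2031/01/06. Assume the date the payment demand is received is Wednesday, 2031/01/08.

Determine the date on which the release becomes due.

Adding 30 calendar days to 2031/01/06 gives 2031/02/05, which is the last day of the payment period.
The last day of the objection period: 24 calendar days after 2031/02/05 is 2031/03/01.
Adding 14 calendar days to 2031/03/01 gives 2031/03/15, which is the date on which the release becomes due. That falls on a Saturday, so it rolls to the next business day, Monday, 2031/03/17.

2031/03/17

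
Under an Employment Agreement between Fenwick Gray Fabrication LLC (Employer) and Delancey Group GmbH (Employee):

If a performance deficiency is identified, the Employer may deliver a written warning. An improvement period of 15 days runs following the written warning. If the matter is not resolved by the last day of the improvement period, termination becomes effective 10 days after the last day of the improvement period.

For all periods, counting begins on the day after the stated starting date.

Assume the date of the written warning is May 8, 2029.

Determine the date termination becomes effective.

June 2, 2029

Adding 15 calendar days to May 8, 2029 gives May 23, 2029, which is the last day of the improvement period.
The date termination becomes effective: May 23, 2029 + 10 days = June 2, 2029.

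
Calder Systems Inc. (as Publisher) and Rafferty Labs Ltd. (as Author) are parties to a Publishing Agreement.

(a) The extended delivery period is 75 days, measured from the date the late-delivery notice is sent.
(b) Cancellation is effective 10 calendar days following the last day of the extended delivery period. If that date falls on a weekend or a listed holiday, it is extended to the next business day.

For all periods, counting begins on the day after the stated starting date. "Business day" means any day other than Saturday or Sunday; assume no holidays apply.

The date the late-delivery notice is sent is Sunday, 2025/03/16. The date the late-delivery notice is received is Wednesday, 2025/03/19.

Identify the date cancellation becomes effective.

2025/06/09

The last day of the extended delivery period: 75 calendar days after 2025/03/16 is 2025/05/30.
The date cancellation becomes effective: 10 calendar days after 2025/05/30 is 2025/06/09. 2025/06/09 is a Monday, so no roll-forward applies.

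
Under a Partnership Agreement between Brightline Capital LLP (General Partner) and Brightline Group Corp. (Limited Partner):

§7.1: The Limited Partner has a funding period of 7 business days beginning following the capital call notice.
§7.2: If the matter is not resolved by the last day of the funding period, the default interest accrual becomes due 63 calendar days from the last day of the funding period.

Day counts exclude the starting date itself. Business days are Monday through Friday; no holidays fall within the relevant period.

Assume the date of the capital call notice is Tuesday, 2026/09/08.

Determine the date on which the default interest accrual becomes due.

2026/11/19

The last day of the funding period: counting 7 business days from Tuesday, 2026/09/08 (Sep 9, Sep 10, Sep 11, Sep 14, Sep 15, Sep 16, Sep 17, skipping weekends) reaches Thursday, 2026/09/17.
Adding 63 calendar days to 2026/09/17 gives 2026/11/19, which is the date on which the default interest accrual becomes due.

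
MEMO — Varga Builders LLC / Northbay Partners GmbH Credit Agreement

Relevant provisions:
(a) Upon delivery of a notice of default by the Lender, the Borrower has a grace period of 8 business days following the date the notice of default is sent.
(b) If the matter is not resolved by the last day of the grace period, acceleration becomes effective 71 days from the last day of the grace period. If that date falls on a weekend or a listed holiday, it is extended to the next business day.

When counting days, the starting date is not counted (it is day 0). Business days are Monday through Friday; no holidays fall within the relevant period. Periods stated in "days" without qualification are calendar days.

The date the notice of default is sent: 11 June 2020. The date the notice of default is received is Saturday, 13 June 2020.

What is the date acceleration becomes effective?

2 September 2020

The last day of the grace period: counting 8 business days from Thursday, 11 June 2020 (Jun 12, Jun 15, Jun 16, Jun 17, Jun 18, Jun 19, Jun 22, Jun 23, skipping weekends) reaches Tuesday, 23 June 2020.
The date acceleration becomes effective: 23 June 2020 + 71 days = 2 September 2020. 2 September 2020 is a Wednesday, so no roll-forward applies.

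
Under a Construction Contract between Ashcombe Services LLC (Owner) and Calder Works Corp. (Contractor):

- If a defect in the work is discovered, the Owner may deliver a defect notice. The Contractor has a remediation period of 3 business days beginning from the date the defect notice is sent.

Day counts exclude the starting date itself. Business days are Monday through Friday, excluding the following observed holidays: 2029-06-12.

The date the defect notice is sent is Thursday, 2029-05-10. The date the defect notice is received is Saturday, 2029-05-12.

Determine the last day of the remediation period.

From Thursday, 2029-05-10, 3 business days (May 11, May 14, May 15, skipping weekends) brings us to Tuesday, 2029-05-15, which is the last day of the remediation period.

2029-05-15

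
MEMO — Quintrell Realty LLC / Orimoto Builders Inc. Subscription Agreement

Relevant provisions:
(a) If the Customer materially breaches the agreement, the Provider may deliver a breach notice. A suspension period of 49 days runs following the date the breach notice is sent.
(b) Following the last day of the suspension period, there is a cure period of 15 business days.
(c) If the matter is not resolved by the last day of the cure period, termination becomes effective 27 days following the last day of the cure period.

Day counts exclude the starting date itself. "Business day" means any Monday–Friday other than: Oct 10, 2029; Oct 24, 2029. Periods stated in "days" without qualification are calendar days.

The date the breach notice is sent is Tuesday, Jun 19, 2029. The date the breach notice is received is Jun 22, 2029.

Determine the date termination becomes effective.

The last day of the suspension period: 49 calendar days after Jun 19, 2029 is Aug 7, 2029.
The last day of the cure period: counting 15 business days from Tuesday, Aug 7, 2029 (Aug 8, Aug 9, Aug 10, Aug 13, …, Aug 24, Aug 27, Aug 28, skipping weekends) reaches Tuesday, Aug 28, 2029.
Adding 27 calendar days to Aug 28, 2029 gives Sep 24, 2029, which is the date termination becomes effective.

Sep 24, 2029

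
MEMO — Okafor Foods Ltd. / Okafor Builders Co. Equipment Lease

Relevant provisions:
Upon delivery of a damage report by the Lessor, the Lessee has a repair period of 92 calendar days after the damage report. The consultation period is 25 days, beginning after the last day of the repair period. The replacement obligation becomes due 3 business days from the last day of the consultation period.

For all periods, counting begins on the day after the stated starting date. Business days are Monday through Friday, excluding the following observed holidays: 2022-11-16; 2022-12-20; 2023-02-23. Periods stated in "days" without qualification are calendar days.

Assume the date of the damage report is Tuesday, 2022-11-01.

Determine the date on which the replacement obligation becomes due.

2023-03-01

The last day of the repair period: 92 calendar days after 2022-11-01 is 2023-02-01.
The last day of the consultation period: 2023-02-01 + 25 days = 2023-02-26.
From Sunday, 2023-02-26, 3 business days (Feb 27, Feb 28, Mar 1, skipping weekends) brings us to Wednesday, 2023-03-01, which is the date on which the replacement obligation becomes due.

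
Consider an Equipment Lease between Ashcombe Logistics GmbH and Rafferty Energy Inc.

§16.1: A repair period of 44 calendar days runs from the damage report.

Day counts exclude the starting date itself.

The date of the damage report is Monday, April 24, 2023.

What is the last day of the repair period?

June 7, 2023

The last day of the repair period: April 24, 2023 + 44 days = June 7, 2023.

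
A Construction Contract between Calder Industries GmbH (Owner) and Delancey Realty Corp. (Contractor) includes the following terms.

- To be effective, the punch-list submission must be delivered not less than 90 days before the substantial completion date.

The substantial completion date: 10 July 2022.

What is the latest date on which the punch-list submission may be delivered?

Counting back 90 calendar days from 10 July 2022 gives 11 April 2022.

11 April 2022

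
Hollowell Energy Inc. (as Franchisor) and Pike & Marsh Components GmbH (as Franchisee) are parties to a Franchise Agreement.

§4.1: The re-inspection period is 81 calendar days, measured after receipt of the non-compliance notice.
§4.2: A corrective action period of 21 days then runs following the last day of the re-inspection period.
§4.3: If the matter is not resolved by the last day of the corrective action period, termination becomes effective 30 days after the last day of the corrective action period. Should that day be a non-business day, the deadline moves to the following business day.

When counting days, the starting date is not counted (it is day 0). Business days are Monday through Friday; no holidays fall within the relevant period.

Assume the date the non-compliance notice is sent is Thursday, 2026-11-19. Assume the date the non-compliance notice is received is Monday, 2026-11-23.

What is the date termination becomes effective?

2027-04-05

Adding 81 calendar days to 2026-11-23 gives 2027-02-12, which is the last day of the re-inspection period.
Adding 21 calendar days to 2027-02-12 gives 2027-03-05, which is the last day of the corrective action period.
The date termination becomes effective: 2027-03-05 + 30 days = 2027-04-04. That falls on a Sunday, so it rolls to the next business day, Monday, 2027-04-05.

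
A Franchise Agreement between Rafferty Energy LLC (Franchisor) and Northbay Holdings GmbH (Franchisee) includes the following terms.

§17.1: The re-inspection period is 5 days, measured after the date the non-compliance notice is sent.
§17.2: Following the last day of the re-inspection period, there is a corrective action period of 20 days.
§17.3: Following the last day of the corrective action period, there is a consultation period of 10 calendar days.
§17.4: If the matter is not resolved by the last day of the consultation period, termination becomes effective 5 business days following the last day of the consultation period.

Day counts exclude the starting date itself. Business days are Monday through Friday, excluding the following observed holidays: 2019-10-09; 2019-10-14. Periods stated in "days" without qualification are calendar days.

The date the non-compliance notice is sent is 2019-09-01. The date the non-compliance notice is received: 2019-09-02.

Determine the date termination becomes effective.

2019-10-15

The last day of the re-inspection period: 2019-09-01 + 5 days = 2019-09-06.
The last day of the corrective action period: 2019-09-06 + 20 days = 2019-09-26.
The last day of the consultation period: 2019-09-26 + 10 days = 2019-10-06.
From Sunday, 2019-10-06, 5 business days (Oct 7, Oct 8, Oct 10, Oct 11, Oct 15, skipping weekends and the listed holidays on Oct 9, Oct 14) brings us to Tuesday, 2019-10-15, which is the date termination becomes effective.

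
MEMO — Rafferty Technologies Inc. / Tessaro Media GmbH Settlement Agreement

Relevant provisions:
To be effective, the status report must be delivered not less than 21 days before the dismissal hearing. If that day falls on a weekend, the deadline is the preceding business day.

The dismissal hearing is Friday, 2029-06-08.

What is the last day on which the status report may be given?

2029-06-08 minus 21 days is 2029-05-18. That is a Friday, so no adjustment is needed.

2029-05-18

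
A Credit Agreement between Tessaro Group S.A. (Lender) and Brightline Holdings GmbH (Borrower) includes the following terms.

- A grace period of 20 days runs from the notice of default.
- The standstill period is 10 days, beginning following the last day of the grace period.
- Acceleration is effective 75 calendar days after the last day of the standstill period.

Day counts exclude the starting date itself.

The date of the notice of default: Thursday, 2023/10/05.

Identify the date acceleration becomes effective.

2024/01/18

The last day of the grace period: 2023/10/05 + 20 days = 2023/10/25.
The last day of the standstill period: 10 calendar days after 2023/10/25 is 2023/11/04.
The date acceleration becomes effective: 75 calendar days after 2023/11/04 is 2024/01/18.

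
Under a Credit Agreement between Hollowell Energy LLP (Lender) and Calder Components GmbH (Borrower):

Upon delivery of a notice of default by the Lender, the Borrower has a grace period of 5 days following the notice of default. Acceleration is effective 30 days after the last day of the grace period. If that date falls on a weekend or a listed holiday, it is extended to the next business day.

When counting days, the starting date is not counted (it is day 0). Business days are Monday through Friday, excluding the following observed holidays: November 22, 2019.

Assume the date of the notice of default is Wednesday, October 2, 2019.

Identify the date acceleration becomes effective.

Adding 5 calendar days to October 2, 2019 gives October 7, 2019, which is the last day of the grace period.
The date acceleration becomes effective: October 7, 2019 + 30 days = November 6, 2019. November 6, 2019 is a Wednesday and is not a listed holiday, so no roll-forward applies.

November 6, 2019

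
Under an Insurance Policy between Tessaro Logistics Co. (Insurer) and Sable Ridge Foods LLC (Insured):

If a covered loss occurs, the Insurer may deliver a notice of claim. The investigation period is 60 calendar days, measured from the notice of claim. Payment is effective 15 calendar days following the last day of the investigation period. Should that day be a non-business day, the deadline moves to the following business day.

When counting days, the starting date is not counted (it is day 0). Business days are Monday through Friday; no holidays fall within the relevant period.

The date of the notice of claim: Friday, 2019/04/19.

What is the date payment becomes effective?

The last day of the investigation period: 2019/04/19 + 60 days = 2019/06/18.
The date payment becomes effective: 15 calendar days after 2019/06/18 is 2019/07/03. 2019/07/03 is a Wednesday, so no roll-forward applies.

2019/07/03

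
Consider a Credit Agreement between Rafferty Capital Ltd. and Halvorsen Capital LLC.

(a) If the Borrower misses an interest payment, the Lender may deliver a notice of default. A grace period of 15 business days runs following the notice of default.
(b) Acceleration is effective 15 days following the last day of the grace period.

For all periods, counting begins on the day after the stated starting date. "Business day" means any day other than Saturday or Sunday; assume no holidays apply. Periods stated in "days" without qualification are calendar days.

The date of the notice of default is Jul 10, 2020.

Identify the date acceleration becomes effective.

From Friday, Jul 10, 2020, 15 business days (Jul 13, Jul 14, Jul 15, Jul 16, …, Jul 29, Jul 30, Jul 31, skipping weekends) brings us to Friday, Jul 31, 2020, which is the last day of the grace period.
The date acceleration becomes effective: Jul 31, 2020 + 15 days = Aug 15, 2020.

Aug 15, 2020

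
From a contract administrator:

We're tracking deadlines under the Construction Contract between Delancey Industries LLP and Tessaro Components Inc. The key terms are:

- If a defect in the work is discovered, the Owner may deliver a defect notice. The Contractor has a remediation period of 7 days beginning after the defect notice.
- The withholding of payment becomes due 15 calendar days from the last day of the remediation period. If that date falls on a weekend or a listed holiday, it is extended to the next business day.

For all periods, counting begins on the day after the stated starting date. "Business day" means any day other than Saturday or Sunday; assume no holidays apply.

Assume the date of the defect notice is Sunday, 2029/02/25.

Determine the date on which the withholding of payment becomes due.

2029/03/19

The last day of the remediation period: 2029/02/25 + 7 days = 2029/03/04.
Adding 15 calendar days to 2029/03/04 gives 2029/03/19, which is the date on which the withholding of payment becomes due. 2029/03/19 is a Monday, so no roll-forward applies.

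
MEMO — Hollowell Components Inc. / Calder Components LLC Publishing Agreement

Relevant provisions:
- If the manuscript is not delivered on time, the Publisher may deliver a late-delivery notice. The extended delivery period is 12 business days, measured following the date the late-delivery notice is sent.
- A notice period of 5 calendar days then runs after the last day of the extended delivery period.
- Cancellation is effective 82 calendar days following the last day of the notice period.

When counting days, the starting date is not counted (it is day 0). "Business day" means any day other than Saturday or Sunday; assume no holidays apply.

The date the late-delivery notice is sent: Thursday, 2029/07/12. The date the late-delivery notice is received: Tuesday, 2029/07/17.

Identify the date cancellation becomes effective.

2029/10/25

The last day of the extended delivery period: counting 12 business days from Thursday, 2029/07/12 (Jul 13, Jul 16, Jul 17, Jul 18, …, Jul 26, Jul 27, Jul 30, skipping weekends) reaches Monday, 2029/07/30.
Adding 5 calendar days to 2029/07/30 gives 2029/08/04, which is the last day of the notice period.
The date cancellation becomes effective: 2029/08/04 + 82 days = 2029/10/25.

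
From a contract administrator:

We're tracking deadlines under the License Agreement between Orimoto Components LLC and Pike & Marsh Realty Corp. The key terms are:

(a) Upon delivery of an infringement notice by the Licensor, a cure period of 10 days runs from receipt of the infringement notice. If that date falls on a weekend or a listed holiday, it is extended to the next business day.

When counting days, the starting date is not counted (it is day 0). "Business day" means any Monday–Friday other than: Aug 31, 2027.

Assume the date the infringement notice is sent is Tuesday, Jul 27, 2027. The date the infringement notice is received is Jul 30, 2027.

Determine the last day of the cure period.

Aug 9, 2027

The last day of the cure period: Jul 30, 2027 + 10 days = Aug 9, 2027. Aug 9, 2027 is a Monday and is not a listed holiday, so no roll-forward applies.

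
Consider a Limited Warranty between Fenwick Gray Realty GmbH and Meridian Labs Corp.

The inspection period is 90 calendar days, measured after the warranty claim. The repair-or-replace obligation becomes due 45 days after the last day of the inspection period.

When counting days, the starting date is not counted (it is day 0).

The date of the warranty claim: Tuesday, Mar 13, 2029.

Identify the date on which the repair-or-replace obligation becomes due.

Jul 26, 2029

Adding 90 calendar days to Mar 13, 2029 gives Jun 11, 2029, which is the last day of the inspection period.
The date on which the repair-or-replace obligation becomes due: 45 calendar days after Jun 11, 2029 is Jul 26, 2029.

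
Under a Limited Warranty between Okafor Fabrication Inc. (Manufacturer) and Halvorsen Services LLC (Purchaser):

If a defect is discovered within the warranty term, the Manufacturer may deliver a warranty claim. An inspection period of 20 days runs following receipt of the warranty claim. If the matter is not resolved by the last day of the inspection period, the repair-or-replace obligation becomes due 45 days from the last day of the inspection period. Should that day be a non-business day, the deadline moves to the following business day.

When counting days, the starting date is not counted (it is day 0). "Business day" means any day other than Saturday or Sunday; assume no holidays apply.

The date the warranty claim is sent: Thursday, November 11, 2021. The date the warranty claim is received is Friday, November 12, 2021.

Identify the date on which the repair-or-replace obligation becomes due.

Adding 20 calendar days to November 12, 2021 gives December 2, 2021, which is the last day of the inspection period.
The date on which the repair-or-replace obligation becomes due: 45 calendar days after December 2, 2021 is January 16, 2022. That falls on a Sunday, so it rolls to the next business day, Monday, January 17, 2022.

January 17, 2022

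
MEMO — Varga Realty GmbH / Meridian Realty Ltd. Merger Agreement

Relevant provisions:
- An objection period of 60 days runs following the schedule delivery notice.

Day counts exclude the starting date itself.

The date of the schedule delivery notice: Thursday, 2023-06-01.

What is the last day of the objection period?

Adding 60 calendar days to 2023-06-01 gives 2023-07-31, which is the last day of the objection period.

2023-07-31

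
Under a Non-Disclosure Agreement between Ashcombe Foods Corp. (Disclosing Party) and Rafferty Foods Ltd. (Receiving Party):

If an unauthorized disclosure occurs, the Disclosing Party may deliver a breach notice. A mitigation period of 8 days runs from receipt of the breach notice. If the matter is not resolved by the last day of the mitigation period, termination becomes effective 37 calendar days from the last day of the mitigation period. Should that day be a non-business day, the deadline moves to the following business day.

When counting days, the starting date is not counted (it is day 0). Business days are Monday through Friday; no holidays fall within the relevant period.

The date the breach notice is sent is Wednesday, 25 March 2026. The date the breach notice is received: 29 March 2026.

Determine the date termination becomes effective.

The last day of the mitigation period: 8 calendar days after 29 March 2026 is 6 April 2026.
Adding 37 calendar days to 6 April 2026 gives 13 May 2026, which is the date termination becomes effective. 13 May 2026 is a Wednesday, so no roll-forward applies.

13 May 2026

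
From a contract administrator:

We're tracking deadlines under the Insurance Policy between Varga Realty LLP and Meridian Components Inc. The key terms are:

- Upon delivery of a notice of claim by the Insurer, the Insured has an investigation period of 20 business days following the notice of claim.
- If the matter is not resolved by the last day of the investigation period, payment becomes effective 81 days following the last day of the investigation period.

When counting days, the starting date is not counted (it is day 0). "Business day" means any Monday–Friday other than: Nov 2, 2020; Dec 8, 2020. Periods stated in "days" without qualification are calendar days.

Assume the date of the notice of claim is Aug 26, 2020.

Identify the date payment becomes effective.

Dec 13, 2020

From Wednesday, Aug 26, 2020, 20 business days (Aug 27, Aug 28, Aug 31, Sep 1, …, Sep 21, Sep 22, Sep 23, skipping weekends) brings us to Wednesday, Sep 23, 2020, which is the last day of the investigation period.
Adding 81 calendar days to Sep 23, 2020 gives Dec 13, 2020, which is the date payment becomes effective.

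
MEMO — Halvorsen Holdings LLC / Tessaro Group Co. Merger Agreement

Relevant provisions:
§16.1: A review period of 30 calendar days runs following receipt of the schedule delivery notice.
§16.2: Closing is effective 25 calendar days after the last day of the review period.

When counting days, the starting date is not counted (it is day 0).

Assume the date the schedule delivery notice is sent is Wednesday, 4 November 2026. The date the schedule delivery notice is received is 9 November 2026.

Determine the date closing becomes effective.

The last day of the review period: 9 November 2026 + 30 days = 9 December 2026.
The date closing becomes effective: 25 calendar days after 9 December 2026 is 3 January 2027.

3 January 2027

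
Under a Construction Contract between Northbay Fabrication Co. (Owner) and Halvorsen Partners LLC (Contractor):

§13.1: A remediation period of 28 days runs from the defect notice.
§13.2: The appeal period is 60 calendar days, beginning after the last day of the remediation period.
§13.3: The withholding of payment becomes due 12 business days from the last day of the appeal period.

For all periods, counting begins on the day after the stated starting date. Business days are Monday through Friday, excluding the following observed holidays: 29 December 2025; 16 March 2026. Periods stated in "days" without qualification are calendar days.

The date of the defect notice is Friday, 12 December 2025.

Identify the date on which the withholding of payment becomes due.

The last day of the remediation period: 12 December 2025 + 28 days = 9 January 2026.
The last day of the appeal period: 9 January 2026 + 60 days = 10 March 2026.
The date on which the withholding of payment becomes due: 12 business days after Tuesday, 10 March 2026, skipping weekends and the listed holiday on Mar 16 — Mar 11, Mar 12, Mar 13, Mar 17, …, Mar 25, Mar 26, Mar 27 — lands on Friday, 27 March 2026.

27 March 2026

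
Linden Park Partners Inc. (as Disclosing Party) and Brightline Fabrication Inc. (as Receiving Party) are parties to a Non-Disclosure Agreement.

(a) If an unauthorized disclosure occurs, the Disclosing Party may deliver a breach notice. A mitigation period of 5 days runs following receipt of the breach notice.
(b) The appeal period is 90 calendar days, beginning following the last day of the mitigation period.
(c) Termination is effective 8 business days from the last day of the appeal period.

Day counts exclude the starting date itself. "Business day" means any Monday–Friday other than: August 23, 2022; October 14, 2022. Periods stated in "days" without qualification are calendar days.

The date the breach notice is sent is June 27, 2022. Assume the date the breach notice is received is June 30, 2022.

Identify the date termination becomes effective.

The last day of the mitigation period: 5 calendar days after June 30, 2022 is July 5, 2022.
Adding 90 calendar days to July 5, 2022 gives October 3, 2022, which is the last day of the appeal period.
From Monday, October 3, 2022, 8 business days (Oct 4, Oct 5, Oct 6, Oct 7, Oct 10, Oct 11, Oct 12, Oct 13, skipping weekends) brings us to Thursday, October 13, 2022, which is the date termination becomes effective.

October 13, 2022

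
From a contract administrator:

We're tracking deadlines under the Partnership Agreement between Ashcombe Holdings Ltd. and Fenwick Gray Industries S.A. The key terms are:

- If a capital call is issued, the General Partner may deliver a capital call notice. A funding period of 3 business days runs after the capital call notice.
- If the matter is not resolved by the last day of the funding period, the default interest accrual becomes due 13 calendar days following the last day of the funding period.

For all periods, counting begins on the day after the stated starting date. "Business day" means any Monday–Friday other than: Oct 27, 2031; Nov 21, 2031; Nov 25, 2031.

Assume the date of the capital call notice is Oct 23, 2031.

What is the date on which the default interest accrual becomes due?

The last day of the funding period: counting 3 business days from Thursday, Oct 23, 2031 (Oct 24, Oct 28, Oct 29, skipping weekends and the listed holiday on Oct 27) reaches Wednesday, Oct 29, 2031.
The date on which the default interest accrual becomes due: Oct 29, 2031 + 13 days = Nov 11, 2031.

Nov 11, 2031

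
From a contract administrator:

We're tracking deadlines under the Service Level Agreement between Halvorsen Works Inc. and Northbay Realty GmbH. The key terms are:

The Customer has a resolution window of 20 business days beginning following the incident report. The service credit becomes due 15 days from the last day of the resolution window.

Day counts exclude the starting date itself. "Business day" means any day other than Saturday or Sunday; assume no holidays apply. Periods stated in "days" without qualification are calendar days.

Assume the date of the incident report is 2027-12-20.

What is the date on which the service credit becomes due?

2028-02-01

The last day of the resolution window: 20 business days after Monday, 2027-12-20, skipping weekends — Dec 21, Dec 22, Dec 23, Dec 24, …, Jan 13, Jan 14, Jan 17 — lands on Monday, 2028-01-17.
The date on which the service credit becomes due: 2028-01-17 + 15 days = 2028-02-01.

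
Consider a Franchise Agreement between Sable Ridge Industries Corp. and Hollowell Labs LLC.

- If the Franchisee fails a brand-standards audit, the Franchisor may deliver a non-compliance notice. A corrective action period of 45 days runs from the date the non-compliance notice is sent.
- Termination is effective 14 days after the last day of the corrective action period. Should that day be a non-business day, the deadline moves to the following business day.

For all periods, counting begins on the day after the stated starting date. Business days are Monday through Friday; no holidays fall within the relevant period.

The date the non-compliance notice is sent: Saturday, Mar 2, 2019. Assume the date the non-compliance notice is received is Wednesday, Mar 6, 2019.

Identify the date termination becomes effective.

Apr 30, 2019

Adding 45 calendar days to Mar 2, 2019 gives Apr 16, 2019, which is the last day of the corrective action period.
Adding 14 calendar days to Apr 16, 2019 gives Apr 30, 2019, which is the date termination becomes effective. Apr 30, 2019 is a Tuesday, so no roll-forward applies.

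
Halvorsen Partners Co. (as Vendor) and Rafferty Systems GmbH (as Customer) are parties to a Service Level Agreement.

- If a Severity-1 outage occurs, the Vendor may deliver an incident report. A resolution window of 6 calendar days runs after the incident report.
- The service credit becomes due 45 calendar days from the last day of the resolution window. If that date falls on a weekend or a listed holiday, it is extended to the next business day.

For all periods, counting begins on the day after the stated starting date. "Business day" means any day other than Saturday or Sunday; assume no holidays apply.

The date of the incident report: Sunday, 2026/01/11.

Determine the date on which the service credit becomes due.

2026/03/03

The last day of the resolution window: 6 calendar days after 2026/01/11 is 2026/01/17.
Adding 45 calendar days to 2026/01/17 gives 2026/03/03, which is the date on which the service credit becomes due. 2026/03/03 is a Tuesday, so no roll-forward applies.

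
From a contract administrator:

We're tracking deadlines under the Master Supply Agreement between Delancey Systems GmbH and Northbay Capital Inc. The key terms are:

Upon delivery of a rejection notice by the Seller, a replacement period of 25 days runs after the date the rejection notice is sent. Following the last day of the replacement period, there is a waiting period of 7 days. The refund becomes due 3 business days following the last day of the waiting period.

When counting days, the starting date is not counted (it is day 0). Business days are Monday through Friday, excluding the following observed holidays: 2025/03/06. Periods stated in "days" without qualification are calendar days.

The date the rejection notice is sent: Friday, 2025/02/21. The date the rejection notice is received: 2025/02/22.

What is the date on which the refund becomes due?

The last day of the replacement period: 25 calendar days after 2025/02/21 is 2025/03/18.
The last day of the waiting period: 2025/03/18 + 7 days = 2025/03/25.
From Tuesday, 2025/03/25, 3 business days (Mar 26, Mar 27, Mar 28, skipping weekends) brings us to Friday, 2025/03/28, which is the date on which the refund becomes due.

2025/03/28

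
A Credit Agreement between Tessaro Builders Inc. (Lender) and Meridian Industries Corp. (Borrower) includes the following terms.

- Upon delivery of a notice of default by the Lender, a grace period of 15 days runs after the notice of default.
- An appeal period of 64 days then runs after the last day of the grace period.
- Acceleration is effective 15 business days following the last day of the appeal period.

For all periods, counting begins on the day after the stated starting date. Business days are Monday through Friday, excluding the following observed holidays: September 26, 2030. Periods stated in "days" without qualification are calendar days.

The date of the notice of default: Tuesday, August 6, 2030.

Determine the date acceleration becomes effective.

Adding 15 calendar days to August 6, 2030 gives August 21, 2030, which is the last day of the grace period.
Adding 64 calendar days to August 21, 2030 gives October 24, 2030, which is the last day of the appeal period.
The date acceleration becomes effective: counting 15 business days from Thursday, October 24, 2030 (Oct 25, Oct 28, Oct 29, Oct 30, …, Nov 12, Nov 13, Nov 14, skipping weekends) reaches Thursday, November 14, 2030.

November 14, 2030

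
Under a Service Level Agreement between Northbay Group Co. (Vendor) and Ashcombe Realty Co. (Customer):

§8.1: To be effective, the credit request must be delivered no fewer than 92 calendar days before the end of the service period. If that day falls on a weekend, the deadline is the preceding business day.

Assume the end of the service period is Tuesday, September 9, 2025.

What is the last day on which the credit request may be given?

Counting back 92 calendar days from September 9, 2025 gives June 9, 2025. That is a Monday, so no adjustment is needed.

June 9, 2025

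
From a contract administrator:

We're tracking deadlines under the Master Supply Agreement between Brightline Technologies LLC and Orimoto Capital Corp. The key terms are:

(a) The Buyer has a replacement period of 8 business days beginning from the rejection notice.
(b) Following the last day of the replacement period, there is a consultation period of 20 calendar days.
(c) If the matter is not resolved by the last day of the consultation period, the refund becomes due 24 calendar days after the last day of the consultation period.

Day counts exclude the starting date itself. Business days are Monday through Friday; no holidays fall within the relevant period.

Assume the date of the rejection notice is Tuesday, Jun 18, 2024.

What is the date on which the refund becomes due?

The last day of the replacement period: counting 8 business days from Tuesday, Jun 18, 2024 (Jun 19, Jun 20, Jun 21, Jun 24, Jun 25, Jun 26, Jun 27, Jun 28, skipping weekends) reaches Friday, Jun 28, 2024.
Adding 20 calendar days to Jun 28, 2024 gives Jul 18, 2024, which is the last day of the consultation period.
The date on which the refund becomes due: 24 calendar days after Jul 18, 2024 is Aug 11, 2024.

Aug 11, 2024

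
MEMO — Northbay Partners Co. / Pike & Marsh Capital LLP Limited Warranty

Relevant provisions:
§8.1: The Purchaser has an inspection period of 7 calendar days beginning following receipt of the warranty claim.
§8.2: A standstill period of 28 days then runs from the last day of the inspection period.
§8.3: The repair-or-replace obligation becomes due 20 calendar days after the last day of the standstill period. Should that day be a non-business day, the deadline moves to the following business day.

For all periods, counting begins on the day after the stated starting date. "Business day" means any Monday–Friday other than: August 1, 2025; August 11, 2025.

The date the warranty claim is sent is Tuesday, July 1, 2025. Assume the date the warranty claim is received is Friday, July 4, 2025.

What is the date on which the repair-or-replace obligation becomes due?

August 28, 2025

The last day of the inspection period: July 4, 2025 + 7 days = July 11, 2025.
Adding 28 calendar days to July 11, 2025 gives August 8, 2025, which is the last day of the standstill period.
Adding 20 calendar days to August 8, 2025 gives August 28, 2025, which is the date on which the repair-or-replace obligation becomes due. August 28, 2025 is a Thursday and is not a listed holiday, so no roll-forward applies.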